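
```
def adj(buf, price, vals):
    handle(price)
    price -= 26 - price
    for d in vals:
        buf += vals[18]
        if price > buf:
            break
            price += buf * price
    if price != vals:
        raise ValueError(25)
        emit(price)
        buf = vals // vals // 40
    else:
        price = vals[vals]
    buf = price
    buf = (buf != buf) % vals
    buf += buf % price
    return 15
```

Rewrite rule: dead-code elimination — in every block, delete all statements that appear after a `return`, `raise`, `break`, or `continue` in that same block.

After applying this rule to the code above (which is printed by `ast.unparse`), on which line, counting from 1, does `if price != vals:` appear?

Transformed code:
def adj(buf, price, vals):
    handle(price)
    price -= 26 - price
    for d in vals:
        buf += vals[18]
        if price > buf:
            break
    if price != vals:
        raise ValueError(25)
    else:
        price = vals[vals]
    buf = price
    buf = (buf != buf) % vals
    buf += buf % price
    return 15

8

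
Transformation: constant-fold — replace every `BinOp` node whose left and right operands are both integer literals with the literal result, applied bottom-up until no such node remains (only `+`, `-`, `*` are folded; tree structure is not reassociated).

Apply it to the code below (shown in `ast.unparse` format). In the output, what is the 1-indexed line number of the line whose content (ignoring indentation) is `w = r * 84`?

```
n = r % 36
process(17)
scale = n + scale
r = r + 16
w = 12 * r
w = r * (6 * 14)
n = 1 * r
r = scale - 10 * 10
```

Transformed code:
n = r % 36
process(17)
scale = n + scale
r = r + 16
w = 12 * r
w = r * 84
n = 1 * r
r = scale - 100

6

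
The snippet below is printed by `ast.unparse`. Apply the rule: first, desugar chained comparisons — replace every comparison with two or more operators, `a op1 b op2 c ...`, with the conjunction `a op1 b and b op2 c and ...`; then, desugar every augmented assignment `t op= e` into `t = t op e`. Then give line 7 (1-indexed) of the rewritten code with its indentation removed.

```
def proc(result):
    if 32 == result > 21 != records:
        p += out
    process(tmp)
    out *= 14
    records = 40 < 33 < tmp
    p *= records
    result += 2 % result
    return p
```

p = p * records

Transformed code:
def proc(result):
    if 32 == result and result > 21 and (21 != records):
        p = p + out
    process(tmp)
    out = out * 14
    records = 40 < 33 and 33 < tmp
    p = p * records
    result = result + 2 % result
    return p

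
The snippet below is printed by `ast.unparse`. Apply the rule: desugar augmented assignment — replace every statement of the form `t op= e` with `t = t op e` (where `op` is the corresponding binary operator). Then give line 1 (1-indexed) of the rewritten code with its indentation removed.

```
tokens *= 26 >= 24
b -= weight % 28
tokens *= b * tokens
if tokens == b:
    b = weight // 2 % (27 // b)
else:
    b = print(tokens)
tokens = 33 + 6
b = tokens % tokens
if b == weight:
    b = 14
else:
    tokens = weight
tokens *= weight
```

Transformed code:
tokens = tokens * (26 >= 24)
b = b - weight % 28
tokens = tokens * (b * tokens)
if tokens == b:
    b = weight // 2 % (27 // b)
else:
    b = print(tokens)
tokens = 33 + 6
b = tokens % tokens
if b == weight:
    b = 14
else:
    tokens = weight
tokens = tokens * weight

tokens = tokens * (26 >= 24)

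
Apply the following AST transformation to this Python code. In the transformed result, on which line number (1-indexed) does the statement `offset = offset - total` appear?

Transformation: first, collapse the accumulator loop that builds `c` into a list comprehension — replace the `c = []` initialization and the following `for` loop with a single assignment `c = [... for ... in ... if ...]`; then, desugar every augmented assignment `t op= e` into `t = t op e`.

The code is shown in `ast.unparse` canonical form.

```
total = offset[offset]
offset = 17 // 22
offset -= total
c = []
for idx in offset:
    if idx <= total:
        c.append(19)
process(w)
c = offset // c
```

3

Transformed code:
total = offset[offset]
offset = 17 // 22
offset = offset - total
c = [19 for idx in offset if idx <= total]
process(w)
c = offset // c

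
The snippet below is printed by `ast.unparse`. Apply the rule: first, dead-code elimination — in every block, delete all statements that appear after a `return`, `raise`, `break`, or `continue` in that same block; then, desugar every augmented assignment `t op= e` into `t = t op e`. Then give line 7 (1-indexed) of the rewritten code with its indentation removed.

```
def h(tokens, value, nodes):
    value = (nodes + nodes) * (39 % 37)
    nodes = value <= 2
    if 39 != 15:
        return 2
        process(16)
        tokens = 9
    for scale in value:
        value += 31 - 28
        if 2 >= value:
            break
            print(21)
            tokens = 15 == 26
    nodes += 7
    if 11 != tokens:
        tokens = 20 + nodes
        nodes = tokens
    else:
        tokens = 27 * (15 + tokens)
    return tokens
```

Transformed code:
def h(tokens, value, nodes):
    value = (nodes + nodes) * (39 % 37)
    nodes = value <= 2
    if 39 != 15:
        return 2
    for scale in value:
        value = value + (31 - 28)
        if 2 >= value:
            break
    nodes = nodes + 7
    if 11 != tokens:
        tokens = 20 + nodes
        nodes = tokens
    else:
        tokens = 27 * (15 + tokens)
    return tokens

value = value + (31 - 28)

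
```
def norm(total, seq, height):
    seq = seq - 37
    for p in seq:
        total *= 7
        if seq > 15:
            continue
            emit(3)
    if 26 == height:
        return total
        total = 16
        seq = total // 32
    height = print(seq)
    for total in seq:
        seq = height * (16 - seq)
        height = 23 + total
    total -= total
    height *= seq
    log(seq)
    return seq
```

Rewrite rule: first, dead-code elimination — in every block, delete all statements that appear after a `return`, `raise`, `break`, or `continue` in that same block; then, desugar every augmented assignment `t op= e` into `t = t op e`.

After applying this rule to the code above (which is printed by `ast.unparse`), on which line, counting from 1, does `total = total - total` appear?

Transformed code:
def norm(total, seq, height):
    seq = seq - 37
    for p in seq:
        total = total * 7
        if seq > 15:
            continue
    if 26 == height:
        return total
    height = print(seq)
    for total in seq:
        seq = height * (16 - seq)
        height = 23 + total
    total = total - total
    height = height * seq
    log(seq)
    return seq

13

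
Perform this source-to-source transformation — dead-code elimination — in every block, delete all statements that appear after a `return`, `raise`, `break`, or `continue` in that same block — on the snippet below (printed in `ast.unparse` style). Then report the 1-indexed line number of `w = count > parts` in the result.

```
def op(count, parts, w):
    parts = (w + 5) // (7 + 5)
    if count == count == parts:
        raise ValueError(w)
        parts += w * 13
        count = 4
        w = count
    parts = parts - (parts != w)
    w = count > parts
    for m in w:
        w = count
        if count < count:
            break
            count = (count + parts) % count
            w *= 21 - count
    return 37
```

Transformed code:
def op(count, parts, w):
    parts = (w + 5) // (7 + 5)
    if count == count == parts:
        raise ValueError(w)
    parts = parts - (parts != w)
    w = count > parts
    for m in w:
        w = count
        if count < count:
            break
    return 37

6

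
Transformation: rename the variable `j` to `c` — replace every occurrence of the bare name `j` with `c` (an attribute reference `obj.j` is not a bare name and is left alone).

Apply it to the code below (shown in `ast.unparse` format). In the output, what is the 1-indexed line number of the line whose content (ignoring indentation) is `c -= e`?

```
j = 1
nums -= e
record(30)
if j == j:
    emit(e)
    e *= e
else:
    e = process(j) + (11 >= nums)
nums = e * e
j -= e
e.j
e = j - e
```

10

Transformed code:
c = 1
nums -= e
record(30)
if c == c:
    emit(e)
    e *= e
else:
    e = process(c) + (11 >= nums)
nums = e * e
c -= e
e.j
e = c - e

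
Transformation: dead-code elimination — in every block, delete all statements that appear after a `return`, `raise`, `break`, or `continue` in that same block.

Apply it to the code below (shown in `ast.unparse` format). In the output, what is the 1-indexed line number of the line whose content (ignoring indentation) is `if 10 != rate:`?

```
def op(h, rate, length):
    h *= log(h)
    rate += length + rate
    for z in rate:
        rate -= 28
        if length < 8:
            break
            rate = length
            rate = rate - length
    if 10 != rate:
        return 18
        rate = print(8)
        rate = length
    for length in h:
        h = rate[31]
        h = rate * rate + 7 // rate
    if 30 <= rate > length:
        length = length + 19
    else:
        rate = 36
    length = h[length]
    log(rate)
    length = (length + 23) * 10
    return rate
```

Transformed code:
def op(h, rate, length):
    h *= log(h)
    rate += length + rate
    for z in rate:
        rate -= 28
        if length < 8:
            break
    if 10 != rate:
        return 18
    for length in h:
        h = rate[31]
        h = rate * rate + 7 // rate
    if 30 <= rate > length:
        length = length + 19
    else:
        rate = 36
    length = h[length]
    log(rate)
    length = (length + 23) * 10
    return rate

8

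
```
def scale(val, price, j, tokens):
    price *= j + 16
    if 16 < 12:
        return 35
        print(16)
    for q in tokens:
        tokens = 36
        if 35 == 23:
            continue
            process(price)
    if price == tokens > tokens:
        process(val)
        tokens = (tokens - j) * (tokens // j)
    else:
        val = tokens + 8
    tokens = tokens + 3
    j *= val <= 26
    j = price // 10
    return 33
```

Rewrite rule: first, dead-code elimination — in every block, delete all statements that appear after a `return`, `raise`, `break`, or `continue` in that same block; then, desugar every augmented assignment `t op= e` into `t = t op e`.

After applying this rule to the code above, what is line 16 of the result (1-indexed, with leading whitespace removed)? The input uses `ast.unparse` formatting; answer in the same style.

Transformed code:
def scale(val, price, j, tokens):
    price = price * (j + 16)
    if 16 < 12:
        return 35
    for q in tokens:
        tokens = 36
        if 35 == 23:
            continue
    if price == tokens > tokens:
        process(val)
        tokens = (tokens - j) * (tokens // j)
    else:
        val = tokens + 8
    tokens = tokens + 3
    j = j * (val <= 26)
    j = price // 10
    return 33

j = price // 10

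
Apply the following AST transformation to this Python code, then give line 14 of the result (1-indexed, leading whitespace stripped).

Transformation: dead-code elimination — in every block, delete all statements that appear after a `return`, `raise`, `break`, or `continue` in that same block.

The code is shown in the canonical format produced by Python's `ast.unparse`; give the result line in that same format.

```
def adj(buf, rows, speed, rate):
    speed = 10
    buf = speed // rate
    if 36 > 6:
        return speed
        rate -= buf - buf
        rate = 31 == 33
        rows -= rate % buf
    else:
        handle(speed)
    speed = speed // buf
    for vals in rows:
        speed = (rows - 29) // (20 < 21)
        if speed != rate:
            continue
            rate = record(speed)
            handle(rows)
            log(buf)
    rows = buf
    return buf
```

return buf

Transformed code:
def adj(buf, rows, speed, rate):
    speed = 10
    buf = speed // rate
    if 36 > 6:
        return speed
    else:
        handle(speed)
    speed = speed // buf
    for vals in rows:
        speed = (rows - 29) // (20 < 21)
        if speed != rate:
            continue
    rows = buf
    return buf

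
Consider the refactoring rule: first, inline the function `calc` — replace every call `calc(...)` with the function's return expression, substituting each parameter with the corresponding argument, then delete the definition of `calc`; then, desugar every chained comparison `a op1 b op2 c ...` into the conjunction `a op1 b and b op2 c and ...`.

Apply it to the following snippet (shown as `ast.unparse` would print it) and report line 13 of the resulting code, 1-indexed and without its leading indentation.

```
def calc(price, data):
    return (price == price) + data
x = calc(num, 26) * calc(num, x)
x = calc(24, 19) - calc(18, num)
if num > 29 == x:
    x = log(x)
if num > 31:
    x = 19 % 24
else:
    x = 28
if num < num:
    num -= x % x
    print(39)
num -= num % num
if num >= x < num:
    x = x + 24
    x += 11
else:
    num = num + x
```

if num >= x and x < num:

Transformed code:
x = ((num == num) + 26) * ((num == num) + x)
x = (24 == 24) + 19 - ((18 == 18) + num)
if num > 29 and 29 == x:
    x = log(x)
if num > 31:
    x = 19 % 24
else:
    x = 28
if num < num:
    num -= x % x
    print(39)
num -= num % num
if num >= x and x < num:
    x = x + 24
    x += 11
else:
    num = num + x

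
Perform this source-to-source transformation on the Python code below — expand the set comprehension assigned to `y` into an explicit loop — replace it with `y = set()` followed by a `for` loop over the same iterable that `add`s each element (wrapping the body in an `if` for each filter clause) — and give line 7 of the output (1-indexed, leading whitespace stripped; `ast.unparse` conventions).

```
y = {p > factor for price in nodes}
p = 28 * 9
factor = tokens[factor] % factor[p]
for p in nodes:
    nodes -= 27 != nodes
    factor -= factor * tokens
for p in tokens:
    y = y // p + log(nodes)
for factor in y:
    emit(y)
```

Transformed code:
y = set()
for price in nodes:
    y.add(p > factor)
p = 28 * 9
factor = tokens[factor] % factor[p]
for p in nodes:
    nodes -= 27 != nodes
    factor -= factor * tokens
for p in tokens:
    y = y // p + log(nodes)
for factor in y:
    emit(y)

nodes -= 27 != nodes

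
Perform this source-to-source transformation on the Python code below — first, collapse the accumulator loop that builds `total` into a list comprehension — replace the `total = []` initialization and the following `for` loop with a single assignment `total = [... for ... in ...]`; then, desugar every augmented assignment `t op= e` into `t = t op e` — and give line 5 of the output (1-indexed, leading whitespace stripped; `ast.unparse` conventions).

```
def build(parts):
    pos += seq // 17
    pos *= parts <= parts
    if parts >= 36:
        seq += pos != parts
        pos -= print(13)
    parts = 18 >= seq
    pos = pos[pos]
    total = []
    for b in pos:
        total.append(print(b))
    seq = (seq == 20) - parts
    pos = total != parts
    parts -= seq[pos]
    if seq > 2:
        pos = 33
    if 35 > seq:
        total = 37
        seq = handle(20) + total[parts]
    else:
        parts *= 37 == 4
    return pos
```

Transformed code:
def build(parts):
    pos = pos + seq // 17
    pos = pos * (parts <= parts)
    if parts >= 36:
        seq = seq + (pos != parts)
        pos = pos - print(13)
    parts = 18 >= seq
    pos = pos[pos]
    total = [print(b) for b in pos]
    seq = (seq == 20) - parts
    pos = total != parts
    parts = parts - seq[pos]
    if seq > 2:
        pos = 33
    if 35 > seq:
        total = 37
        seq = handle(20) + total[parts]
    else:
        parts = parts * (37 == 4)
    return pos

seq = seq + (pos != parts)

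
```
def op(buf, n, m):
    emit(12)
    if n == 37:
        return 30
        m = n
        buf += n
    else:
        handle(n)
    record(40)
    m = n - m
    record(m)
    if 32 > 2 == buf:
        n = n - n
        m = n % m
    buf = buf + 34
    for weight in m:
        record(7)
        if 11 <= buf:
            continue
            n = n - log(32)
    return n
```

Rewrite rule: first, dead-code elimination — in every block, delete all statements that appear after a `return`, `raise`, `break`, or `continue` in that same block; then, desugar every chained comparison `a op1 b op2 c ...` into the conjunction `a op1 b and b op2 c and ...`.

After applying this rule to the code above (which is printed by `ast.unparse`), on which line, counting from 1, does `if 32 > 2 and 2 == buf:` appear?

Transformed code:
def op(buf, n, m):
    emit(12)
    if n == 37:
        return 30
    else:
        handle(n)
    record(40)
    m = n - m
    record(m)
    if 32 > 2 and 2 == buf:
        n = n - n
        m = n % m
    buf = buf + 34
    for weight in m:
        record(7)
        if 11 <= buf:
            continue
    return n

10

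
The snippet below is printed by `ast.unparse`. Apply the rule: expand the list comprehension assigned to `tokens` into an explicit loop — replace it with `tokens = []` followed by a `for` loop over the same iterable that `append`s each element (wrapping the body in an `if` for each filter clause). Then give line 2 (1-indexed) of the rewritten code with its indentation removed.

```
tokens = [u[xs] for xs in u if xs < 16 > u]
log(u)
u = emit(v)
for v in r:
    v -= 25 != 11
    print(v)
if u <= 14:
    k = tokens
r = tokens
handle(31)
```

Transformed code:
tokens = []
for xs in u:
    if xs < 16 > u:
        tokens.append(u[xs])
log(u)
u = emit(v)
for v in r:
    v -= 25 != 11
    print(v)
if u <= 14:
    k = tokens
r = tokens
handle(31)

for xs in u:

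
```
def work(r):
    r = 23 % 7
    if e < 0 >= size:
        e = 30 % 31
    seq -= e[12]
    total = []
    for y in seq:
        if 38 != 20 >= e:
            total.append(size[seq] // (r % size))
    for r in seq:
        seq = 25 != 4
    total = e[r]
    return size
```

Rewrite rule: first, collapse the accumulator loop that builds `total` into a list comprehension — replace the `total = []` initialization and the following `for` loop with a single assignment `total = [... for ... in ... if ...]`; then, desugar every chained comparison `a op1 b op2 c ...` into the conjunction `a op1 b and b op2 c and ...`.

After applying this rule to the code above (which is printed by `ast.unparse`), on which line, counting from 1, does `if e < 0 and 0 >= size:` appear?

Transformed code:
def work(r):
    r = 23 % 7
    if e < 0 and 0 >= size:
        e = 30 % 31
    seq -= e[12]
    total = [size[seq] // (r % size) for y in seq if 38 != 20 and 20 >= e]
    for r in seq:
        seq = 25 != 4
    total = e[r]
    return size

3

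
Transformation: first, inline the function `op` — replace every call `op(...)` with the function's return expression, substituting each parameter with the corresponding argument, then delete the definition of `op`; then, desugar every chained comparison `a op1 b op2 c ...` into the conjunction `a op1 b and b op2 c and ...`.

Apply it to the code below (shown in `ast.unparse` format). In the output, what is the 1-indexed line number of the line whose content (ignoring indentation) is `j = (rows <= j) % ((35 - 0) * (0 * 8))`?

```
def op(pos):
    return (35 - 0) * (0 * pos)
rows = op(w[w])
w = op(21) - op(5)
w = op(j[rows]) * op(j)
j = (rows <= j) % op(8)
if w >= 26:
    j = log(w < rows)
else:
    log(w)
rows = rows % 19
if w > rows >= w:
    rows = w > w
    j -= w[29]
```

4

Transformed code:
rows = (35 - 0) * (0 * w[w])
w = (35 - 0) * (0 * 21) - (35 - 0) * (0 * 5)
w = (35 - 0) * (0 * j[rows]) * ((35 - 0) * (0 * j))
j = (rows <= j) % ((35 - 0) * (0 * 8))
if w >= 26:
    j = log(w < rows)
else:
    log(w)
rows = rows % 19
if w > rows and rows >= w:
    rows = w > w
    j -= w[29]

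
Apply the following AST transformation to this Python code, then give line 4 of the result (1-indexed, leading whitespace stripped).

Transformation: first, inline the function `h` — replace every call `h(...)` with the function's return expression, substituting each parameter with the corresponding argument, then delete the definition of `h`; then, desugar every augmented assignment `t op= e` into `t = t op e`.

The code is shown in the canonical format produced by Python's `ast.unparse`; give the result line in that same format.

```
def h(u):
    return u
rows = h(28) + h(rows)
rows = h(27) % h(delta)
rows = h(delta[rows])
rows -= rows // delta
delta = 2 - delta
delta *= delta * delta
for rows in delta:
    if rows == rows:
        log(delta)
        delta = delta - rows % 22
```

Transformed code:
rows = 28 + rows
rows = 27 % delta
rows = delta[rows]
rows = rows - rows // delta
delta = 2 - delta
delta = delta * (delta * delta)
for rows in delta:
    if rows == rows:
        log(delta)
        delta = delta - rows % 22

rows = rows - rows // delta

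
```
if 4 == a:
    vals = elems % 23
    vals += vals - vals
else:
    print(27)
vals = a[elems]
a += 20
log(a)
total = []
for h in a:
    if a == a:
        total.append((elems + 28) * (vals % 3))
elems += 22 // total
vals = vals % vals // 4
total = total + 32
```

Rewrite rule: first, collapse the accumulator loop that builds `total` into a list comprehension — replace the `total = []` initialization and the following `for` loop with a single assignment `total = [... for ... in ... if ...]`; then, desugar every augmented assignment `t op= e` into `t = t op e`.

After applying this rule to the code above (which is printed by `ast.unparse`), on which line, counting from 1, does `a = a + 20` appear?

7

Transformed code:
if 4 == a:
    vals = elems % 23
    vals = vals + (vals - vals)
else:
    print(27)
vals = a[elems]
a = a + 20
log(a)
total = [(elems + 28) * (vals % 3) for h in a if a == a]
elems = elems + 22 // total
vals = vals % vals // 4
total = total + 32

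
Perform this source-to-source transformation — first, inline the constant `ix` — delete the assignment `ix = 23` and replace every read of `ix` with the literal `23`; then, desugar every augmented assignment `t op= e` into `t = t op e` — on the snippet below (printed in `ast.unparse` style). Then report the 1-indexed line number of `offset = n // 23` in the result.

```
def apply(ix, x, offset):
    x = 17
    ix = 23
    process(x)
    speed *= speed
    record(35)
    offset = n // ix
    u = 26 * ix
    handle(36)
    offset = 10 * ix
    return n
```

6

Transformed code:
def apply(ix, x, offset):
    x = 17
    process(x)
    speed = speed * speed
    record(35)
    offset = n // 23
    u = 26 * 23
    handle(36)
    offset = 10 * 23
    return n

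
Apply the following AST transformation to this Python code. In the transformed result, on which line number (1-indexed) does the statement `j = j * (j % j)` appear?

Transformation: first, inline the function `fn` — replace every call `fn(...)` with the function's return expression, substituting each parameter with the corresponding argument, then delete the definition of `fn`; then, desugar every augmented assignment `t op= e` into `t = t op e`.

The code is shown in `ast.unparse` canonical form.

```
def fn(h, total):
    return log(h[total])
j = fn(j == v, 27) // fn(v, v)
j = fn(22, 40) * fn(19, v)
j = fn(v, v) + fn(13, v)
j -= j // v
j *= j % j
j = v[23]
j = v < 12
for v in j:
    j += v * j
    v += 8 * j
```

Transformed code:
j = log((j == v)[27]) // log(v[v])
j = log(22[40]) * log(19[v])
j = log(v[v]) + log(13[v])
j = j - j // v
j = j * (j % j)
j = v[23]
j = v < 12
for v in j:
    j = j + v * j
    v = v + 8 * j

5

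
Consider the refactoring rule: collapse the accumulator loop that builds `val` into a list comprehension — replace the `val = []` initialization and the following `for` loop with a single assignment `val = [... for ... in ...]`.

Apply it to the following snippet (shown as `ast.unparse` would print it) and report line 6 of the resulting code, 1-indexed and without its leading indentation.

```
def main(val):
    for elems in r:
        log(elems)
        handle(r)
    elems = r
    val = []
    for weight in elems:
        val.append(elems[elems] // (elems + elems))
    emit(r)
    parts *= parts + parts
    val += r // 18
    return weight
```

val = [elems[elems] // (elems + elems) for weight in elems]

Transformed code:
def main(val):
    for elems in r:
        log(elems)
        handle(r)
    elems = r
    val = [elems[elems] // (elems + elems) for weight in elems]
    emit(r)
    parts *= parts + parts
    val += r // 18
    return weight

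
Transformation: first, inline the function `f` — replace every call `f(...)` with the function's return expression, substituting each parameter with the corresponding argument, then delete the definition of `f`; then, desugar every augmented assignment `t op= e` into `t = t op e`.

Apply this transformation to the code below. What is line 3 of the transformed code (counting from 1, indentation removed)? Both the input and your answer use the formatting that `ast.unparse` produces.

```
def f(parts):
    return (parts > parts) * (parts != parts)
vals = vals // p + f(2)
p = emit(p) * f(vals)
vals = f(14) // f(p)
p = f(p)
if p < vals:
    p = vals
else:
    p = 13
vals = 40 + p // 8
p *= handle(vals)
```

vals = (14 > 14) * (14 != 14) // ((p > p) * (p != p))

Transformed code:
vals = vals // p + (2 > 2) * (2 != 2)
p = emit(p) * ((vals > vals) * (vals != vals))
vals = (14 > 14) * (14 != 14) // ((p > p) * (p != p))
p = (p > p) * (p != p)
if p < vals:
    p = vals
else:
    p = 13
vals = 40 + p // 8
p = p * handle(vals)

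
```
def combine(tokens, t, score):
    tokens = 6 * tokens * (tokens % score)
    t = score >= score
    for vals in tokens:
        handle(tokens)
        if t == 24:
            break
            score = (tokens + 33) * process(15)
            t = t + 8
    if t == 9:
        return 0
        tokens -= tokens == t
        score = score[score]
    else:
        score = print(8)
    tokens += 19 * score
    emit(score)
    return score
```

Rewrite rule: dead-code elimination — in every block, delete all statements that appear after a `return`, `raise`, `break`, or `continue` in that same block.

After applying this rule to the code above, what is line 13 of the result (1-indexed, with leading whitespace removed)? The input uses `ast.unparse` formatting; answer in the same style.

Transformed code:
def combine(tokens, t, score):
    tokens = 6 * tokens * (tokens % score)
    t = score >= score
    for vals in tokens:
        handle(tokens)
        if t == 24:
            break
    if t == 9:
        return 0
    else:
        score = print(8)
    tokens += 19 * score
    emit(score)
    return score

emit(score)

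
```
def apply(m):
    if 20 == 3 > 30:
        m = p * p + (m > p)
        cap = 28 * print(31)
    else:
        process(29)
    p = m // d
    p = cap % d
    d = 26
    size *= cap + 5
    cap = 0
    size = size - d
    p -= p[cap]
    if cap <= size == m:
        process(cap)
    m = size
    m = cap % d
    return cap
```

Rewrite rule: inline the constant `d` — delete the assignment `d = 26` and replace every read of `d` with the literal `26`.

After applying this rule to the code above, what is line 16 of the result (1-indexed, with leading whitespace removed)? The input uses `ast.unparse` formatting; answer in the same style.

m = cap % 26

Transformed code:
def apply(m):
    if 20 == 3 > 30:
        m = p * p + (m > p)
        cap = 28 * print(31)
    else:
        process(29)
    p = m // 26
    p = cap % 26
    size *= cap + 5
    cap = 0
    size = size - 26
    p -= p[cap]
    if cap <= size == m:
        process(cap)
    m = size
    m = cap % 26
    return cap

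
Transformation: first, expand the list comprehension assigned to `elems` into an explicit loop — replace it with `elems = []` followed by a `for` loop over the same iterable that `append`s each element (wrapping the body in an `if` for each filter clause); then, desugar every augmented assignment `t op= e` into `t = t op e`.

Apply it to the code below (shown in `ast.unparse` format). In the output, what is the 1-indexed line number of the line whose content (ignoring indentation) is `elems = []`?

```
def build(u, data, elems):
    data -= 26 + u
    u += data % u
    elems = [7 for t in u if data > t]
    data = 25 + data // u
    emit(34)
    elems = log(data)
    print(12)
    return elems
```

Transformed code:
def build(u, data, elems):
    data = data - (26 + u)
    u = u + data % u
    elems = []
    for t in u:
        if data > t:
            elems.append(7)
    data = 25 + data // u
    emit(34)
    elems = log(data)
    print(12)
    return elems

4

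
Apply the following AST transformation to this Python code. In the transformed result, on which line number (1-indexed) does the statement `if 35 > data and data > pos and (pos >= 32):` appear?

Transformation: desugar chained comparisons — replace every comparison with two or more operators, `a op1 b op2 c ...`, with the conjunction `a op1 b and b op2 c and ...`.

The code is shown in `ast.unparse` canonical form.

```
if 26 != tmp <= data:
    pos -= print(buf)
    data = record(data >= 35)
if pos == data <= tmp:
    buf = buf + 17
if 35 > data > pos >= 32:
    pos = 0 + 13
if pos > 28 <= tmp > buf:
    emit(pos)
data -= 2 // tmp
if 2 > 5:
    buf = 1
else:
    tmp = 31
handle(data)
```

6

Transformed code:
if 26 != tmp and tmp <= data:
    pos -= print(buf)
    data = record(data >= 35)
if pos == data and data <= tmp:
    buf = buf + 17
if 35 > data and data > pos and (pos >= 32):
    pos = 0 + 13
if pos > 28 and 28 <= tmp and (tmp > buf):
    emit(pos)
data -= 2 // tmp
if 2 > 5:
    buf = 1
else:
    tmp = 31
handle(data)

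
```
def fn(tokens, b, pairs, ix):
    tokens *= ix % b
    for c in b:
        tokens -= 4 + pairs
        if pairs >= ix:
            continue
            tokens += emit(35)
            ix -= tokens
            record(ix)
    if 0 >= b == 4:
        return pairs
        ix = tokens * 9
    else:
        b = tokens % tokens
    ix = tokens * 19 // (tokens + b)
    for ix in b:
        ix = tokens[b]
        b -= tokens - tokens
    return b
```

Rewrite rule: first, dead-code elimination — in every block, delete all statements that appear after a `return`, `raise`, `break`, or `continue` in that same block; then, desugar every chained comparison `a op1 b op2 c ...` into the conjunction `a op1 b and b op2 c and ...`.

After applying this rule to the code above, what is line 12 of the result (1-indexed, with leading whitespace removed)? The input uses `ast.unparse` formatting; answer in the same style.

for ix in b:

Transformed code:
def fn(tokens, b, pairs, ix):
    tokens *= ix % b
    for c in b:
        tokens -= 4 + pairs
        if pairs >= ix:
            continue
    if 0 >= b and b == 4:
        return pairs
    else:
        b = tokens % tokens
    ix = tokens * 19 // (tokens + b)
    for ix in b:
        ix = tokens[b]
        b -= tokens - tokens
    return b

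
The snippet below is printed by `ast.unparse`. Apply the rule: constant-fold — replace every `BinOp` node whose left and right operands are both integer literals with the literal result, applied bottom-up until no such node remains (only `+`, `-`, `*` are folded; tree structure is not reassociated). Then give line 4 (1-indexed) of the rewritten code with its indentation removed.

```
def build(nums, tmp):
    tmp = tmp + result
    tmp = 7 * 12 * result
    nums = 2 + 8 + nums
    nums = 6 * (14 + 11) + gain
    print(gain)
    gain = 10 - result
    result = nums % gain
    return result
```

Transformed code:
def build(nums, tmp):
    tmp = tmp + result
    tmp = 84 * result
    nums = 10 + nums
    nums = 150 + gain
    print(gain)
    gain = 10 - result
    result = nums % gain
    return result

nums = 10 + nums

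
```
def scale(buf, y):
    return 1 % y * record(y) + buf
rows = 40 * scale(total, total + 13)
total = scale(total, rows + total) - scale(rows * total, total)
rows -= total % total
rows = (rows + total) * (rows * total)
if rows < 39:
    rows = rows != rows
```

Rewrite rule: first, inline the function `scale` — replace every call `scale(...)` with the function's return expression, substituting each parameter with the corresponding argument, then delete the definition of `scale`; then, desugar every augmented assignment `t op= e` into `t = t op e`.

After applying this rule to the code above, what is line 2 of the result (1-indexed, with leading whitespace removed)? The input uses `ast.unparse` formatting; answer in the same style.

total = 1 % (rows + total) * record(rows + total) + total - (1 % total * record(total) + rows * total)

Transformed code:
rows = 40 * (1 % (total + 13) * record(total + 13) + total)
total = 1 % (rows + total) * record(rows + total) + total - (1 % total * record(total) + rows * total)
rows = rows - total % total
rows = (rows + total) * (rows * total)
if rows < 39:
    rows = rows != rows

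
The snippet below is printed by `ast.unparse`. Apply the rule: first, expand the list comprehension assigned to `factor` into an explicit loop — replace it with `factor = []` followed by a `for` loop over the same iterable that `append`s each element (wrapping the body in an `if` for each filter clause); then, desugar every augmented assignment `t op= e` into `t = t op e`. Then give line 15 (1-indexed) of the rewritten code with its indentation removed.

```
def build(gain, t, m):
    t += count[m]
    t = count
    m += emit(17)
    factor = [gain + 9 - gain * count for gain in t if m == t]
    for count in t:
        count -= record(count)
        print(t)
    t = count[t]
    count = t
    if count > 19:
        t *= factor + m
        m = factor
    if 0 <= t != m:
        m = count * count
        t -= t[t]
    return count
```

t = t * (factor + m)

Transformed code:
def build(gain, t, m):
    t = t + count[m]
    t = count
    m = m + emit(17)
    factor = []
    for gain in t:
        if m == t:
            factor.append(gain + 9 - gain * count)
    for count in t:
        count = count - record(count)
        print(t)
    t = count[t]
    count = t
    if count > 19:
        t = t * (factor + m)
        m = factor
    if 0 <= t != m:
        m = count * count
        t = t - t[t]
    return count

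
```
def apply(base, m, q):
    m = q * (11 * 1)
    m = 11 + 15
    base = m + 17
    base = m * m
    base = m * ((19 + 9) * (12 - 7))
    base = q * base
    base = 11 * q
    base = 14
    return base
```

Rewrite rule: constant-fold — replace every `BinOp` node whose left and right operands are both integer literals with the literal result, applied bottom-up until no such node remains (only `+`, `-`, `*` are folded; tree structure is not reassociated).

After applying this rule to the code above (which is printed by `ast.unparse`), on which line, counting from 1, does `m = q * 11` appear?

2

Transformed code:
def apply(base, m, q):
    m = q * 11
    m = 26
    base = m + 17
    base = m * m
    base = m * 140
    base = q * base
    base = 11 * q
    base = 14
    return base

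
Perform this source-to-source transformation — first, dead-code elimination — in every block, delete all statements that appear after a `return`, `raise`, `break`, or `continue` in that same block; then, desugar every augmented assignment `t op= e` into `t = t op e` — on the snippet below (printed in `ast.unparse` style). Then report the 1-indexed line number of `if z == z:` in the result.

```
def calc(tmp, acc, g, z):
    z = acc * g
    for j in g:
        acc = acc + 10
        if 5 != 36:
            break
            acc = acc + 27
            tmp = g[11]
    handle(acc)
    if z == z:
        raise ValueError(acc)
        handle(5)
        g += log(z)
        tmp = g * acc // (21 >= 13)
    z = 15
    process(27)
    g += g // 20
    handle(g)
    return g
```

8

Transformed code:
def calc(tmp, acc, g, z):
    z = acc * g
    for j in g:
        acc = acc + 10
        if 5 != 36:
            break
    handle(acc)
    if z == z:
        raise ValueError(acc)
    z = 15
    process(27)
    g = g + g // 20
    handle(g)
    return g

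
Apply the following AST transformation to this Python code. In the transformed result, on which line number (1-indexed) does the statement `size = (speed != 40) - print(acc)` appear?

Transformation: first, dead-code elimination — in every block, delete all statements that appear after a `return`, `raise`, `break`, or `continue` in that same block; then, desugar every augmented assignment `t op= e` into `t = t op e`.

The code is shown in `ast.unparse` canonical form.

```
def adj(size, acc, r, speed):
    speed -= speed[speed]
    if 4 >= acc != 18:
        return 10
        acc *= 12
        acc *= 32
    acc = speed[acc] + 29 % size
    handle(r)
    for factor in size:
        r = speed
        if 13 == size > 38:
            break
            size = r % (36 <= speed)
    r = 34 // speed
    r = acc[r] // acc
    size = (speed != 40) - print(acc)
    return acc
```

Transformed code:
def adj(size, acc, r, speed):
    speed = speed - speed[speed]
    if 4 >= acc != 18:
        return 10
    acc = speed[acc] + 29 % size
    handle(r)
    for factor in size:
        r = speed
        if 13 == size > 38:
            break
    r = 34 // speed
    r = acc[r] // acc
    size = (speed != 40) - print(acc)
    return acc

13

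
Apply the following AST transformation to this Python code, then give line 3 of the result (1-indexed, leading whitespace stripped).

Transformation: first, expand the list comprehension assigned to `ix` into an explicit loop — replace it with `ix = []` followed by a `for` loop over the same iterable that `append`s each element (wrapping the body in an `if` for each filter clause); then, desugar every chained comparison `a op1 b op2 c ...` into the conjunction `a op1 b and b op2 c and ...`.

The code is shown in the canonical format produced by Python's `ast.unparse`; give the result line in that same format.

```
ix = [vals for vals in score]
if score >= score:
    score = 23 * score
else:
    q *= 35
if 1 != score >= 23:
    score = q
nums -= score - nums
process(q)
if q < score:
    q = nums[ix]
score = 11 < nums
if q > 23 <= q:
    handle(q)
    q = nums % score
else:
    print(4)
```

Transformed code:
ix = []
for vals in score:
    ix.append(vals)
if score >= score:
    score = 23 * score
else:
    q *= 35
if 1 != score and score >= 23:
    score = q
nums -= score - nums
process(q)
if q < score:
    q = nums[ix]
score = 11 < nums
if q > 23 and 23 <= q:
    handle(q)
    q = nums % score
else:
    print(4)

ix.append(vals)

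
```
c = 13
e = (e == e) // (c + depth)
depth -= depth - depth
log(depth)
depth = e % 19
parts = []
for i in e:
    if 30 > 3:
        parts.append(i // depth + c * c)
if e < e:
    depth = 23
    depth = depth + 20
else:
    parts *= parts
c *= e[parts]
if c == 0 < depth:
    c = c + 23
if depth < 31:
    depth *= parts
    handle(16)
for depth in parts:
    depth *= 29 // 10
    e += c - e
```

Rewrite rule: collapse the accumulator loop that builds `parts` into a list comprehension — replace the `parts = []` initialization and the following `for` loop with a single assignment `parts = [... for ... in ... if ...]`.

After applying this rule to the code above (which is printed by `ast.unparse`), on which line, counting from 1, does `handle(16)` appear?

Transformed code:
c = 13
e = (e == e) // (c + depth)
depth -= depth - depth
log(depth)
depth = e % 19
parts = [i // depth + c * c for i in e if 30 > 3]
if e < e:
    depth = 23
    depth = depth + 20
else:
    parts *= parts
c *= e[parts]
if c == 0 < depth:
    c = c + 23
if depth < 31:
    depth *= parts
    handle(16)
for depth in parts:
    depth *= 29 // 10
    e += c - e

17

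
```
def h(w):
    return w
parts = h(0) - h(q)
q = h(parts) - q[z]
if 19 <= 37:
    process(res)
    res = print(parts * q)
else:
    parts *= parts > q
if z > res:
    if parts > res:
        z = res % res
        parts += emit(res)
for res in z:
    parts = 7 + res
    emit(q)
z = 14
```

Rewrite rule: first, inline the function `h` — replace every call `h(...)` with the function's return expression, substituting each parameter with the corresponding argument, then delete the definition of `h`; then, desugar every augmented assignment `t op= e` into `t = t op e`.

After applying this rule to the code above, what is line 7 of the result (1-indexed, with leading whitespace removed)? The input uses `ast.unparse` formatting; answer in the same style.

parts = parts * (parts > q)

Transformed code:
parts = 0 - q
q = parts - q[z]
if 19 <= 37:
    process(res)
    res = print(parts * q)
else:
    parts = parts * (parts > q)
if z > res:
    if parts > res:
        z = res % res
        parts = parts + emit(res)
for res in z:
    parts = 7 + res
    emit(q)
z = 14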